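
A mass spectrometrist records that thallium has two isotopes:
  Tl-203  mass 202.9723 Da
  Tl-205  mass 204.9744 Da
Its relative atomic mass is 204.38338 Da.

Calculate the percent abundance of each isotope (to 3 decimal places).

Writing the weighted mean with unknown fraction x of Tl-203:
202.9723·x + 204.9744·(1 − x) = 204.38338
(202.9723 − 204.9744)·x = 204.38338 − 204.9744
x = -0.59102 / -2.0021 = 0.29520 → 29.520% Tl-203, 70.480% Tl-205.

Tl-203: 29.520%, Tl-205: 70.480%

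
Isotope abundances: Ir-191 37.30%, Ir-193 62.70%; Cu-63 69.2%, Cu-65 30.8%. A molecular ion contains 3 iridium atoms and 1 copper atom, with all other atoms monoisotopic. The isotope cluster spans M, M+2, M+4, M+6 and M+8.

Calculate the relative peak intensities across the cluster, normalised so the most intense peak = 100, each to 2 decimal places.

9.33 : 51.19 : 100.00 : 79.49 : 19.72

Iridium pattern (n=3): 0.05189512 : 0.26170165 : 0.43991135 : 0.24649188
Copper pattern (n=1): 0.6920 : 0.3080
Convolve the two distributions (both contribute in 2-u steps):
  M: 0.05189512×0.6920 = 0.035911
  M+2: 0.05189512×0.3080 + 0.26170165×0.6920 = 0.197081
  M+4: 0.26170165×0.3080 + 0.43991135×0.6920 = 0.385023
  M+6: 0.43991135×0.3080 + 0.24649188×0.6920 = 0.306065
  M+8: 0.24649188×0.3080 = 0.075919
Scale to base peak (0.385023) = 100: 9.33 : 51.19 : 100.00 : 79.49 : 19.72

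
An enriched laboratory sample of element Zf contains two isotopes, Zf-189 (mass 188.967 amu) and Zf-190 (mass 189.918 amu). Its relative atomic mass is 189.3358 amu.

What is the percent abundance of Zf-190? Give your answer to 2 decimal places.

38.78%

Let x be the fractional abundance of Zf-189; then Zf-190 has abundance 1 − x.
188.967·x + 189.918·(1 − x) = 189.3358
(188.967 − 189.918)·x = 189.3358 − 189.918
x = -0.5822 / -0.951 = 0.61220 → 61.22% Zf-189, 38.78% Zf-190.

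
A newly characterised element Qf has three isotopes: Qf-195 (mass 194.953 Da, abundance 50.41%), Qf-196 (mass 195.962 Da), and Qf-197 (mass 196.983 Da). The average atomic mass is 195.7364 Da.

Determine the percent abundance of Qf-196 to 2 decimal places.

21.87%

Let x and y be the fractions of Qf-196 and Qf-197. Then x + y = 1 − 0.5041 = 0.4959 and 195.962x + 196.983y = 195.7364 − 0.5041×194.953 = 97.4605927.
Substituting: 195.962x + 196.983(0.4959 − x) = 97.4605927
(195.962 − 196.983)x = -0.223277  ⇒  x = 0.21868, y = 0.27722
Qf-196: 21.87%, Qf-197: 27.72%.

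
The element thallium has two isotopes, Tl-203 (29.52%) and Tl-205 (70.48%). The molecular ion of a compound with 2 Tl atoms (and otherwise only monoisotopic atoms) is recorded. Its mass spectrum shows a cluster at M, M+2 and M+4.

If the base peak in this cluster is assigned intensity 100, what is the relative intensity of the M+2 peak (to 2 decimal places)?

83.77

Binomial terms of (0.2952 + 0.7048)^2: M 0.0871, M+2 0.4161, M+4 0.4967 → M+4 is the base peak.
P(M+4) = C(2,2) × 0.2952^0 × 0.7048^2 = 1 × 1.0000 × 0.49674304 = 0.496743 (base)
P(M+2) = C(2,1) × 0.2952^1 × 0.7048^1 = 2 × 0.2952 × 0.7048 = 0.416114
Relative intensity = 0.416114 / 0.496743 × 100 = 83.77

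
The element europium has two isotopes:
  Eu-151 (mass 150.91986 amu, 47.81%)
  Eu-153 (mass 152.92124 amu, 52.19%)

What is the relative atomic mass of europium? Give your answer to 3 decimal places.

151.964 amu

Weight each isotope mass by its fractional abundance: 0.4781 × 150.91986 + 0.5219 × 152.92124
= 72.154785 + 79.809595 = 151.964380 amu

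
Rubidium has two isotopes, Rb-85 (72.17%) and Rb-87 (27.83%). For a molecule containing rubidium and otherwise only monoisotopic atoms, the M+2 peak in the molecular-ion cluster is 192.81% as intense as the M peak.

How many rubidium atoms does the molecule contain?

For n independent Rb atoms, I(M+2)/I(M) = n · (abundance Rb-87) / (abundance Rb-85) = n · 0.2783/0.7217.
n = 1.9281 × 0.7217/0.2783 = 5.00 ≈ 5

5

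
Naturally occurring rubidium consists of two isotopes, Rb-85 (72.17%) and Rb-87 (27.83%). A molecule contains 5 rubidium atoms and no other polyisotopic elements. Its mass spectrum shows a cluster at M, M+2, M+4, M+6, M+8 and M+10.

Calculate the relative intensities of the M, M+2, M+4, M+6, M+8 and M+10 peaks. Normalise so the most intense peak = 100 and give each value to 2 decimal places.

51.86 : 100.00 : 77.12 : 29.74 : 5.73 : 0.44

The 5 Rb atoms are independent, so intensities follow the terms of (0.7217 + 0.2783)^5.
P(M) = 0.7217^5 = 0.195787
P(M+2) = 5 × 0.7217^4 × 0.2783^1 = 0.377494
P(M+4) = 10 × 0.7217^3 × 0.2783^2 = 0.291136
P(M+6) = 10 × 0.7217^2 × 0.2783^3 = 0.112267
P(M+8) = 5 × 0.7217^1 × 0.2783^4 = 0.021646
P(M+10) = 0.2783^5 = 0.001669
The M+2 peak is largest (0.377494); scaling to 100 gives 51.86 : 100.00 : 77.12 : 29.74 : 5.73 : 0.44.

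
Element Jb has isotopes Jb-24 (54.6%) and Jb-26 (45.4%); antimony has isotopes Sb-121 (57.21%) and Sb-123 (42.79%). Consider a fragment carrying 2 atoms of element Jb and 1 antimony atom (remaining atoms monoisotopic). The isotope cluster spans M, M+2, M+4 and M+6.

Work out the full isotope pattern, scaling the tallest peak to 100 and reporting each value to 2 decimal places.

Element Jb pattern (n=2): 0.298116 : 0.495768 : 0.206116
Antimony pattern (n=1): 0.5721 : 0.4279
Convolve the two distributions (both contribute in 2-u steps):
  M: 0.298116×0.5721 = 0.170552
  M+2: 0.298116×0.4279 + 0.495768×0.5721 = 0.411193
  M+4: 0.495768×0.4279 + 0.206116×0.5721 = 0.330058
  M+6: 0.206116×0.4279 = 0.088197
Scale to base peak (0.411193) = 100: 41.48 : 100.00 : 80.27 : 21.45

41.48 : 100.00 : 80.27 : 21.45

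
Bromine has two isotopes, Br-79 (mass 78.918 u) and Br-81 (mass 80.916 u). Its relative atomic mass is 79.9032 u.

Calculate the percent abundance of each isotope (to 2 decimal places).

Let x be the fractional abundance of Br-79; then Br-81 has abundance 1 − x.
78.918·x + 80.916·(1 − x) = 79.9032
(78.918 − 80.916)·x = 79.9032 − 80.916
x = -1.0128 / -1.998 = 0.50691 → 50.69% Br-79, 49.31% Br-81.

Br-79: 50.69%, Br-81: 49.31%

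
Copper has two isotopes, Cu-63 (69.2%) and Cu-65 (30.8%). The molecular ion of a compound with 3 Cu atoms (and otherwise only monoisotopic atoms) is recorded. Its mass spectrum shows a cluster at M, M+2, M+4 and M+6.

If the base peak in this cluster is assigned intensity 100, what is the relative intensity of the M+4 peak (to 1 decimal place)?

44.5

Term probabilities: M 0.3314, M+2 0.4425, M+4 0.1969, M+6 0.0292. Base peak = M+2.
P(M+2) = C(3,1) × 0.692^2 × 0.308^1 = 3 × 0.478864 × 0.3080 = 0.442470 (base)
P(M+4) = C(3,2) × 0.692^1 × 0.308^2 = 3 × 0.6920 × 0.094864 = 0.196938
Relative intensity = 0.196938 / 0.442470 × 100 = 44.5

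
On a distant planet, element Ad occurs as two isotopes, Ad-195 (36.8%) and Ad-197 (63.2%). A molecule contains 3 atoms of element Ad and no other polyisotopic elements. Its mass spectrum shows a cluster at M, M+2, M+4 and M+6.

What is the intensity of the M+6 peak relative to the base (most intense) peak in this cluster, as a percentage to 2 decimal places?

57.25%

Binomial terms of (0.368 + 0.632)^3: M 0.0498, M+2 0.2568, M+4 0.4410, M+6 0.2524 → M+4 is the base peak.
P(M+4) = C(3,2) × 0.368^1 × 0.632^2 = 3 × 0.3680 × 0.399424 = 0.440964 (base)
P(M+6) = C(3,3) × 0.368^0 × 0.632^3 = 1 × 1.0000 × 0.25243597 = 0.252436
Relative intensity = 0.252436 / 0.440964 × 100 = 57.25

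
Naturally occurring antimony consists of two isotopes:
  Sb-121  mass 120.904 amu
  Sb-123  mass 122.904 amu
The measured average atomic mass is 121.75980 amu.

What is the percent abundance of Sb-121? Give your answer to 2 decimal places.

57.21%

Writing the weighted mean with unknown fraction x of Sb-121:
120.904·x + 122.904·(1 − x) = 121.75980
(120.904 − 122.904)·x = 121.75980 − 122.904
x = -1.14420 / -2.000 = 0.57210 → 57.21% Sb-121, 42.79% Sb-123.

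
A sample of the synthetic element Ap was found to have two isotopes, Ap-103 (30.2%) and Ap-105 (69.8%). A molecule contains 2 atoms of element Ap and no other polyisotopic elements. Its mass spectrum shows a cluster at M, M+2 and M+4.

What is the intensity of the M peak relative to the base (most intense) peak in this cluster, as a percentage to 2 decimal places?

18.72%

Binomial terms of (0.302 + 0.698)^2: M 0.0912, M+2 0.4216, M+4 0.4872 → M+4 is the base peak.
P(M+4) = C(2,2) × 0.302^0 × 0.698^2 = 1 × 1.0000 × 0.487204 = 0.487204 (base)
P(M) = C(2,0) × 0.302^2 × 0.698^0 = 1 × 0.091204 × 1.0000 = 0.091204
Relative intensity = 0.091204 / 0.487204 × 100 = 18.72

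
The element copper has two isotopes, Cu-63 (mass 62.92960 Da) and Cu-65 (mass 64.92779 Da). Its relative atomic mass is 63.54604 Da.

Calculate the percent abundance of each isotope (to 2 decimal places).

Writing the weighted mean with unknown fraction x of Cu-63:
62.92960·x + 64.92779·(1 − x) = 63.54604
(62.92960 − 64.92779)·x = 63.54604 − 64.92779
x = -1.38175 / -1.99819 = 0.69150 → 69.15% Cu-63, 30.85% Cu-65.

Cu-63: 69.15%, Cu-65: 30.85%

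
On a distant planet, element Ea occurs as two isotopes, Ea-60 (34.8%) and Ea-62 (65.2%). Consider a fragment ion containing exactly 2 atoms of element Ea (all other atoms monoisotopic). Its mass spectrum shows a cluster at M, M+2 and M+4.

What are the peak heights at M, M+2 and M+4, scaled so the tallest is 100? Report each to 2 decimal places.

The 2 Ea atoms are independent, so intensities follow the terms of (0.348 + 0.652)^2.
P(M) = 0.348^2 = 0.121104
P(M+2) = 2 × 0.348^1 × 0.652^1 = 0.453792
P(M+4) = 0.652^2 = 0.425104
The M+2 peak is largest (0.453792); scaling to 100 gives 26.69 : 100.00 : 93.68.

26.69 : 100.00 : 93.68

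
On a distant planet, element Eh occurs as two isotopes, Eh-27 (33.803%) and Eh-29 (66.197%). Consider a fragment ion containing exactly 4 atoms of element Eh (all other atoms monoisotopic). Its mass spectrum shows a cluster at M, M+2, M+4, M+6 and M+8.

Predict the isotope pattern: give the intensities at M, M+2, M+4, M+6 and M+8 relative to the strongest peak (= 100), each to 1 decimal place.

Expanding (0.33803 + 0.66197)^4:
P(M) = 0.33803^4 = 0.013056
P(M+2) = 4 × 0.33803^3 × 0.66197^1 = 0.102274
P(M+4) = 6 × 0.33803^2 × 0.66197^2 = 0.300427
P(M+6) = 4 × 0.33803^1 × 0.66197^3 = 0.392220
P(M+8) = 0.66197^4 = 0.192023
The M+6 peak is largest (0.392220); scaling to 100 gives 3.3 : 26.1 : 76.6 : 100.0 : 49.0.

3.3 : 26.1 : 76.6 : 100.0 : 49.0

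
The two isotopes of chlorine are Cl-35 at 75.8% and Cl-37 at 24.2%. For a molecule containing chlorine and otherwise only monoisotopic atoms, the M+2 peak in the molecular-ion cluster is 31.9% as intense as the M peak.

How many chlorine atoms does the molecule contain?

1

The M+2/M ratio from n Cl atoms is n · q/p = n · 0.242/0.758.
n = 0.319 × 0.758/0.242 = 1.00 ≈ 1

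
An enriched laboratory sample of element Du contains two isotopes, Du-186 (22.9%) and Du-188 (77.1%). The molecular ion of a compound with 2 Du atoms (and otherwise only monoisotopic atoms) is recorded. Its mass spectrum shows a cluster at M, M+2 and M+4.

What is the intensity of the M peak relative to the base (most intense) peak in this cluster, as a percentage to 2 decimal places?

Binomial terms of (0.229 + 0.771)^2: M 0.0524, M+2 0.3531, M+4 0.5944 → M+4 is the base peak.
P(M+4) = C(2,2) × 0.229^0 × 0.771^2 = 1 × 1.0000 × 0.594441 = 0.594441 (base)
P(M) = C(2,0) × 0.229^2 × 0.771^0 = 1 × 0.052441 × 1.0000 = 0.052441
Relative intensity = 0.052441 / 0.594441 × 100 = 8.82

8.82%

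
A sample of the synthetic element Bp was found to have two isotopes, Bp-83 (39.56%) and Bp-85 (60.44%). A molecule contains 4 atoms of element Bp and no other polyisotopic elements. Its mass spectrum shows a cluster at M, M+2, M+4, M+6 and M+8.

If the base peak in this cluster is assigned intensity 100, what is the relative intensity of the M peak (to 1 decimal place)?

Binomial terms of (0.3956 + 0.6044)^4: M 0.0245, M+2 0.1497, M+4 0.3430, M+6 0.3494, M+8 0.1334 → M+6 is the base peak.
P(M+6) = C(4,3) × 0.3956^1 × 0.6044^3 = 4 × 0.3956 × 0.22078693 = 0.349373 (base)
P(M) = C(4,0) × 0.3956^4 × 0.6044^0 = 1 × 0.02449205 × 1.0000 = 0.024492
Relative intensity = 0.024492 / 0.349373 × 100 = 7.0

7.0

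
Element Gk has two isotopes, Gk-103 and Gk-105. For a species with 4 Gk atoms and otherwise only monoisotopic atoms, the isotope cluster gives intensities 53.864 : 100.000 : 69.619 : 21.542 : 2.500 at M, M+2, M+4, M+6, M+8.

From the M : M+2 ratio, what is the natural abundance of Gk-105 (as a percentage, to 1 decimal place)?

Let p = fractional abundance of Gk-103. I(M+2)/I(M) = [C(4,1)·p^3·(1−p)] / p^4 = 4·(1−p)/p = 100.000/53.864 = 1.8565
(1−p)/p = 1.8565/4 = 0.4641  ⇒  p = 1/(1 + 0.4641) = 0.6830
Gk-103: 68.3%, Gk-105: 31.7%.

31.7%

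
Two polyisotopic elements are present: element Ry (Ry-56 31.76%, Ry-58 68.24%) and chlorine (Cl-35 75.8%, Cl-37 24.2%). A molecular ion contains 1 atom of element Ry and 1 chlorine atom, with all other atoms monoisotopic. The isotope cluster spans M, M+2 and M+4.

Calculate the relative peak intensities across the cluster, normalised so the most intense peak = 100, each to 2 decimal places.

Element Ry pattern (n=1): 0.3176 : 0.6824
Chlorine pattern (n=1): 0.7580 : 0.2420
Convolve the two distributions (both contribute in 2-u steps):
  M: 0.3176×0.7580 = 0.240741
  M+2: 0.3176×0.2420 + 0.6824×0.7580 = 0.594118
  M+4: 0.6824×0.2420 = 0.165141
Scale to base peak (0.594118) = 100: 40.52 : 100.00 : 27.80

40.52 : 100.00 : 27.80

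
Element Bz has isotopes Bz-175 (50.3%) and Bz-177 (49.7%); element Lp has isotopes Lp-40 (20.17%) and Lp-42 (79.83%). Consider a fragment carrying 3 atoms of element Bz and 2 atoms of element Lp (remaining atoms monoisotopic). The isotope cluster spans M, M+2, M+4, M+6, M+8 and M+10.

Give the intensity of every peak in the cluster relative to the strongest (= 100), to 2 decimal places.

Element Bz pattern (n=3): 0.12726353 : 0.37723642 : 0.37273658 : 0.12276347
Element Lp pattern (n=2): 0.04068289 : 0.32203422 : 0.63728289
Convolve the two distributions (both contribute in 2-u steps):
  M: 0.12726353×0.04068289 = 0.005177
  M+2: 0.12726353×0.32203422 + 0.37723642×0.04068289 = 0.056330
  M+4: 0.12726353×0.63728289 + 0.37723642×0.32203422 + 0.37273658×0.04068289 = 0.217750
  M+6: 0.37723642×0.63728289 + 0.37273658×0.32203422 + 0.12276347×0.04068289 = 0.365435
  M+8: 0.37273658×0.63728289 + 0.12276347×0.32203422 = 0.277073
  M+10: 0.12276347×0.63728289 = 0.078235
Scale to base peak (0.365435) = 100: 1.42 : 15.41 : 59.59 : 100.00 : 75.82 : 21.41

1.42 : 15.41 : 59.59 : 100.00 : 75.82 : 21.41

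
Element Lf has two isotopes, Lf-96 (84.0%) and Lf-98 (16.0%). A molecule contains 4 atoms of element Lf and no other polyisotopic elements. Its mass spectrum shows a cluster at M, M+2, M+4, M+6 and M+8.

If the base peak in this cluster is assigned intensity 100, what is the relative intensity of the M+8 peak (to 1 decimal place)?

(0.840 + 0.160)^4 gives M 0.4979, M+2 0.3793, M+4 0.1084, M+6 0.0138, M+8 0.0007; the largest is M.
P(M) = C(4,0) × 0.840^4 × 0.160^0 = 1 × 0.49787136 × 1.0000 = 0.497871 (base)
P(M+8) = C(4,4) × 0.840^0 × 0.160^4 = 1 × 1.0000 × 0.00065536 = 0.000655
Relative intensity = 0.000655 / 0.497871 × 100 = 0.1

0.1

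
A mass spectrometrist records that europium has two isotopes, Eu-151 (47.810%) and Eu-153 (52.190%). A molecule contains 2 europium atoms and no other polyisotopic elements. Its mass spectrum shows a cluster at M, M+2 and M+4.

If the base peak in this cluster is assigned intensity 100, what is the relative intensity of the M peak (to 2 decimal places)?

45.80

Binomial terms of (0.47810 + 0.52190)^2: M 0.2286, M+2 0.4990, M+4 0.2724 → M+2 is the base peak.
P(M+2) = C(2,1) × 0.47810^1 × 0.52190^1 = 2 × 0.4781 × 0.5219 = 0.499041 (base)
P(M) = C(2,0) × 0.47810^2 × 0.52190^0 = 1 × 0.22857961 × 1.0000 = 0.228580
Relative intensity = 0.228580 / 0.499041 × 100 = 45.80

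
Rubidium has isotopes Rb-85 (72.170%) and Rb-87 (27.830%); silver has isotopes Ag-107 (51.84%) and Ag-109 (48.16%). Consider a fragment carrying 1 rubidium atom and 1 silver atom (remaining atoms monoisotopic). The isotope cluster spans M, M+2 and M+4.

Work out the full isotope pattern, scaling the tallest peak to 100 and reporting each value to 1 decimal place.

Rubidium pattern (n=1): 0.7217 : 0.2783
Silver pattern (n=1): 0.5184 : 0.4816
Convolve the two distributions (both contribute in 2-u steps):
  M: 0.7217×0.5184 = 0.374129
  M+2: 0.7217×0.4816 + 0.2783×0.5184 = 0.491841
  M+4: 0.2783×0.4816 = 0.134029
Scale to base peak (0.491841) = 100: 76.1 : 100.0 : 27.3

76.1 : 100.0 : 27.3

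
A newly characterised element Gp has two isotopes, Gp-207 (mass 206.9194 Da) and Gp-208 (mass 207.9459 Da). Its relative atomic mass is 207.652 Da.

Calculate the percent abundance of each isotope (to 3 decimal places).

With x = fraction of Gp-207 (so Gp-208 is 1 − x):
206.9194·x + 207.9459·(1 − x) = 207.652
(206.9194 − 207.9459)·x = 207.652 − 207.9459
x = -0.2939 / -1.0265 = 0.28631 → 28.631% Gp-207, 71.369% Gp-208.

Gp-207: 28.631%, Gp-208: 71.369%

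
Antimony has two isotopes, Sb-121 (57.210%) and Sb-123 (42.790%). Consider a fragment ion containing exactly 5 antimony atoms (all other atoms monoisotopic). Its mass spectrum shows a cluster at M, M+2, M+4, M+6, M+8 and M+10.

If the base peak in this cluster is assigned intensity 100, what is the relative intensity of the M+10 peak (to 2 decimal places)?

Term probabilities: M 0.0613, M+2 0.2292, M+4 0.3428, M+6 0.2564, M+8 0.0959, M+10 0.0143. Base peak = M+4.
P(M+4) = C(5,2) × 0.57210^3 × 0.42790^2 = 10 × 0.18724742 × 0.18309841 = 0.342847 (base)
P(M+10) = C(5,5) × 0.57210^0 × 0.42790^5 = 1 × 1.0000 × 0.01434536 = 0.014345
Relative intensity = 0.014345 / 0.342847 × 100 = 4.18

4.18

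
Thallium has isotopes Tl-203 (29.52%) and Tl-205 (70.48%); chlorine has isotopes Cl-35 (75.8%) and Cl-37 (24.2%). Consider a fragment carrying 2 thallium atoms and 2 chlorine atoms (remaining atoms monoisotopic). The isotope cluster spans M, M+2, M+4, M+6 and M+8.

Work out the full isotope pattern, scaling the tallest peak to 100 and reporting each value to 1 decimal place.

11.3 : 61.2 : 100.0 : 46.6 : 6.6

Thallium pattern (n=2): 0.08714304 : 0.41611392 : 0.49674304
Chlorine pattern (n=2): 0.574564 : 0.366872 : 0.058564
Convolve the two distributions (both contribute in 2-u steps):
  M: 0.08714304×0.574564 = 0.050069
  M+2: 0.08714304×0.366872 + 0.41611392×0.574564 = 0.271054
  M+4: 0.08714304×0.058564 + 0.41611392×0.366872 + 0.49674304×0.574564 = 0.443175
  M+6: 0.41611392×0.058564 + 0.49674304×0.366872 = 0.206610
  M+8: 0.49674304×0.058564 = 0.029091
Scale to base peak (0.443175) = 100: 11.3 : 61.2 : 100.0 : 46.6 : 6.6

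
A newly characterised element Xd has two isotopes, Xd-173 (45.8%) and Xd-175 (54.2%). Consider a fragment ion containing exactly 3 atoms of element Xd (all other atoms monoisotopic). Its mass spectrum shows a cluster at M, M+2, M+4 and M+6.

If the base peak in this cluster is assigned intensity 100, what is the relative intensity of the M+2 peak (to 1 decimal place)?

84.5

(0.458 + 0.542)^3 gives M 0.0961, M+2 0.3411, M+4 0.4036, M+6 0.1592; the largest is M+4.
P(M+4) = C(3,2) × 0.458^1 × 0.542^2 = 3 × 0.4580 × 0.293764 = 0.403632 (base)
P(M+2) = C(3,1) × 0.458^2 × 0.542^1 = 3 × 0.209764 × 0.5420 = 0.341076
Relative intensity = 0.341076 / 0.403632 × 100 = 84.5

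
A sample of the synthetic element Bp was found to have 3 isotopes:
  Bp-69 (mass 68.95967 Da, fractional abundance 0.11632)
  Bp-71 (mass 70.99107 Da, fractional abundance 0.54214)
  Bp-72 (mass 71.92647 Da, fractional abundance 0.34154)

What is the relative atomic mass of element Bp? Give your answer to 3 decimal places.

71.074 Da

Average mass = Σ (abundance × isotope mass) = 0.11632 × 68.95967 + 0.54214 × 70.99107 + 0.34154 × 71.92647
= 8.021389 + 38.487099 + 24.565767 = 71.074255 Da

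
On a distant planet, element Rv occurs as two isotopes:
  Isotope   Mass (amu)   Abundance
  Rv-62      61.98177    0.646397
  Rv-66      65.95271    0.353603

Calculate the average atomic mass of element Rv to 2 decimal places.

Average mass = Σ (abundance × isotope mass) = 0.646397 × 61.98177 + 0.353603 × 65.95271
= 40.064830 + 23.321076 = 63.385906 amu

63.39 amu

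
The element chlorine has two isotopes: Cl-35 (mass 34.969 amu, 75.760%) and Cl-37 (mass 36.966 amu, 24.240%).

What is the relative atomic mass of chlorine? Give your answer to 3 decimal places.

The abundance-weighted mean is 0.75760 × 34.969 + 0.24240 × 36.966
= 26.4925 + 8.9606 = 35.4531 amu

35.453 amu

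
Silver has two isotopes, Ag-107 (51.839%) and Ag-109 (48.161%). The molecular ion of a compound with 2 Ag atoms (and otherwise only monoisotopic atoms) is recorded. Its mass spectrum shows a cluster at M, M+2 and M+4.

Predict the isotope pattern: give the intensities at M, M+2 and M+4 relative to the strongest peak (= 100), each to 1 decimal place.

The 2 Ag atoms are independent, so intensities follow the terms of (0.51839 + 0.48161)^2.
P(M) = 0.51839^2 = 0.268728
P(M+2) = 2 × 0.51839^1 × 0.48161^1 = 0.499324
P(M+4) = 0.48161^2 = 0.231948
The M+2 peak is largest (0.499324); scaling to 100 gives 53.8 : 100.0 : 46.5.

53.8 : 100.0 : 46.5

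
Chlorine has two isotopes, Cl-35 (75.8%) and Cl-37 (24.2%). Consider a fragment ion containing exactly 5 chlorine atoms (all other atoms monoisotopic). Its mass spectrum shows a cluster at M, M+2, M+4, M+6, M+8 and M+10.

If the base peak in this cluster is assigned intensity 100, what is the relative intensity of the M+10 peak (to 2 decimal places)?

0.21

Binomial terms of (0.758 + 0.242)^5: M 0.2502, M+2 0.3994, M+4 0.2551, M+6 0.0814, M+8 0.0130, M+10 0.0008 → M+2 is the base peak.
P(M+2) = C(5,1) × 0.758^4 × 0.242^1 = 5 × 0.33012379 × 0.2420 = 0.399450 (base)
P(M+10) = C(5,5) × 0.758^0 × 0.242^5 = 1 × 1.0000 × 0.00083 = 0.000830
Relative intensity = 0.000830 / 0.399450 × 100 = 0.21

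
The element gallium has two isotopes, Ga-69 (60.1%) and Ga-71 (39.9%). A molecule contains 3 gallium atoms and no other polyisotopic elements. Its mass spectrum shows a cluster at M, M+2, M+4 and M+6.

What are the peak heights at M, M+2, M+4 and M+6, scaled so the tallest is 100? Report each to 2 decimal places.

50.21 : 100.00 : 66.39 : 14.69

Each Ga atom is independently Ga-69 (p = 0.601) or Ga-71 (q = 0.399); the cluster is the binomial expansion (p + q)^3.
P(M) = 0.601^3 = 0.217082
P(M+2) = 3 × 0.601^2 × 0.399^1 = 0.432358
P(M+4) = 3 × 0.601^1 × 0.399^2 = 0.287039
P(M+6) = 0.399^3 = 0.063521
The M+2 peak is largest (0.432358); scaling to 100 gives 50.21 : 100.00 : 66.39 : 14.69.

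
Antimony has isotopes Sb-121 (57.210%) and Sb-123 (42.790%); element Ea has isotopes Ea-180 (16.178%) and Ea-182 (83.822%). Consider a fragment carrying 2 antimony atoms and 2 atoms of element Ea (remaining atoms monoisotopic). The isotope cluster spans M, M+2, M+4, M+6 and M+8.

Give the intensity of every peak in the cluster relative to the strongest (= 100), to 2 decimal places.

Antimony pattern (n=2): 0.32729841 : 0.48960318 : 0.18309841
Element Ea pattern (n=2): 0.02617277 : 0.27121446 : 0.70261277
Convolve the two distributions (both contribute in 2-u steps):
  M: 0.32729841×0.02617277 = 0.008566
  M+2: 0.32729841×0.27121446 + 0.48960318×0.02617277 = 0.101582
  M+4: 0.32729841×0.70261277 + 0.48960318×0.27121446 + 0.18309841×0.02617277 = 0.367544
  M+6: 0.48960318×0.70261277 + 0.18309841×0.27121446 = 0.393660
  M+8: 0.18309841×0.70261277 = 0.128647
Scale to base peak (0.393660) = 100: 2.18 : 25.80 : 93.37 : 100.00 : 32.68

2.18 : 25.80 : 93.37 : 100.00 : 32.68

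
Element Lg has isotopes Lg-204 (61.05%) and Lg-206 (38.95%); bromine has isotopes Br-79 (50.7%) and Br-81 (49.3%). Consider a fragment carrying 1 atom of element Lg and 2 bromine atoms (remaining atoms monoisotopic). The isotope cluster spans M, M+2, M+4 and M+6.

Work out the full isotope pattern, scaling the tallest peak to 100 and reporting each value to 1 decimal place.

Element Lg pattern (n=1): 0.6105 : 0.3895
Bromine pattern (n=2): 0.257049 : 0.499902 : 0.243049
Convolve the two distributions (both contribute in 2-u steps):
  M: 0.6105×0.257049 = 0.156928
  M+2: 0.6105×0.499902 + 0.3895×0.257049 = 0.405311
  M+4: 0.6105×0.243049 + 0.3895×0.499902 = 0.343093
  M+6: 0.3895×0.243049 = 0.094668
Scale to base peak (0.405311) = 100: 38.7 : 100.0 : 84.6 : 23.4

38.7 : 100.0 : 84.6 : 23.4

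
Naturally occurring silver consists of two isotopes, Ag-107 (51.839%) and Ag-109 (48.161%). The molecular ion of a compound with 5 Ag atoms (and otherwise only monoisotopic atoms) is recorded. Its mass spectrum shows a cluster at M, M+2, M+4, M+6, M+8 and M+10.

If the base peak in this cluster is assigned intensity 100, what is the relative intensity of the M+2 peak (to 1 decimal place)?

53.8

Binomial terms of (0.51839 + 0.48161)^5: M 0.0374, M+2 0.1739, M+4 0.3231, M+6 0.3002, M+8 0.1394, M+10 0.0259 → M+4 is the base peak.
P(M+4) = C(5,2) × 0.51839^3 × 0.48161^2 = 10 × 0.13930601 × 0.23194819 = 0.323118 (base)
P(M+2) = C(5,1) × 0.51839^4 × 0.48161^1 = 5 × 0.07221484 × 0.48161 = 0.173897
Relative intensity = 0.173897 / 0.323118 × 100 = 53.8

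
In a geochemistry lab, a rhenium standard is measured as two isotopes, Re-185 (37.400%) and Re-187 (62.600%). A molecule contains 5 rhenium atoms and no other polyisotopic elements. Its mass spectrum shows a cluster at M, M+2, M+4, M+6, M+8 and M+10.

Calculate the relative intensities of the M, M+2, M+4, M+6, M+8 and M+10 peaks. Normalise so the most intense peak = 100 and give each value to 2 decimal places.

2.13 : 17.85 : 59.74 : 100.00 : 83.69 : 28.02

The 5 Re atoms are independent, so intensities follow the terms of (0.37400 + 0.62600)^5.
P(M) = 0.37400^5 = 0.007317
P(M+2) = 5 × 0.37400^4 × 0.62600^1 = 0.061239
P(M+4) = 10 × 0.37400^3 × 0.62600^2 = 0.205005
P(M+6) = 10 × 0.37400^2 × 0.62600^3 = 0.343136
P(M+8) = 5 × 0.37400^1 × 0.62600^4 = 0.287170
P(M+10) = 0.62600^5 = 0.096133
The M+6 peak is largest (0.343136); scaling to 100 gives 2.13 : 17.85 : 59.74 : 100.00 : 83.69 : 28.02.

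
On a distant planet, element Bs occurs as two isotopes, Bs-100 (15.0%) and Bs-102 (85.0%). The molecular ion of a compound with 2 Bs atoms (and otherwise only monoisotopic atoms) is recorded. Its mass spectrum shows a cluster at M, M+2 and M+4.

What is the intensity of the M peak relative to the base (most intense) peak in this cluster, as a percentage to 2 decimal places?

(0.150 + 0.850)^2 gives M 0.0225, M+2 0.2550, M+4 0.7225; the largest is M+4.
P(M+4) = C(2,2) × 0.150^0 × 0.850^2 = 1 × 1.0000 × 0.7225 = 0.722500 (base)
P(M) = C(2,0) × 0.150^2 × 0.850^0 = 1 × 0.0225 × 1.0000 = 0.022500
Relative intensity = 0.022500 / 0.722500 × 100 = 3.11

3.11%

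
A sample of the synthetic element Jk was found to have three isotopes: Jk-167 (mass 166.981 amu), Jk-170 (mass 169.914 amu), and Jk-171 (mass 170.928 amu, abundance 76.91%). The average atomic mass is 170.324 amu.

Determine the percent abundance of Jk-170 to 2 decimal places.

10.48%

The remaining 23.09% is split between Jk-167 (fraction x) and Jk-170 (fraction 0.2309 − x).
Substituting: 166.981x + 169.914(0.2309 − x) = 38.8632752
(166.981 − 169.914)x = -0.3698674  ⇒  x = 0.12611, y = 0.10479
Jk-167: 12.61%, Jk-170: 10.48%.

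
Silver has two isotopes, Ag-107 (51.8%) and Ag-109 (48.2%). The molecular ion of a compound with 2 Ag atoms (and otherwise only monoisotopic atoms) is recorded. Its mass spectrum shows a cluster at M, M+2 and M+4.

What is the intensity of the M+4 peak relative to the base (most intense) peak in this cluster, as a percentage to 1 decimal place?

Term probabilities: M 0.2683, M+2 0.4994, M+4 0.2323. Base peak = M+2.
P(M+2) = C(2,1) × 0.518^1 × 0.482^1 = 2 × 0.5180 × 0.4820 = 0.499352 (base)
P(M+4) = C(2,2) × 0.518^0 × 0.482^2 = 1 × 1.0000 × 0.232324 = 0.232324
Relative intensity = 0.232324 / 0.499352 × 100 = 46.5

46.5%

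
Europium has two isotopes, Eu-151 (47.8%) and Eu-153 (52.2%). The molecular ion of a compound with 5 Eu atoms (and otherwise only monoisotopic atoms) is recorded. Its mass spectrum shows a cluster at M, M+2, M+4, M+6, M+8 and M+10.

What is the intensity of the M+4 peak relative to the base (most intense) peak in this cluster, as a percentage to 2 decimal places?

91.57%

Binomial terms of (0.478 + 0.522)^5: M 0.0250, M+2 0.1363, M+4 0.2976, M+6 0.3250, M+8 0.1775, M+10 0.0388 → M+6 is the base peak.
P(M+6) = C(5,3) × 0.478^2 × 0.522^3 = 10 × 0.228484 × 0.14223665 = 0.324988 (base)
P(M+4) = C(5,2) × 0.478^3 × 0.522^2 = 10 × 0.10921535 × 0.272484 = 0.297594
Relative intensity = 0.297594 / 0.324988 × 100 = 91.57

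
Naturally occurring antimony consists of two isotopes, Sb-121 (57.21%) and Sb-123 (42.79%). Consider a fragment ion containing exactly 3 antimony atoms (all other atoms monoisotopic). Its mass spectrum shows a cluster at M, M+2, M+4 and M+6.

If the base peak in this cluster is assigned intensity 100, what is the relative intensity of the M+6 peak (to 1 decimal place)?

18.6

Term probabilities: M 0.1872, M+2 0.4202, M+4 0.3143, M+6 0.0783. Base peak = M+2.
P(M+2) = C(3,1) × 0.5721^2 × 0.4279^1 = 3 × 0.32729841 × 0.4279 = 0.420153 (base)
P(M+6) = C(3,3) × 0.5721^0 × 0.4279^3 = 1 × 1.0000 × 0.07834781 = 0.078348
Relative intensity = 0.078348 / 0.420153 × 100 = 18.6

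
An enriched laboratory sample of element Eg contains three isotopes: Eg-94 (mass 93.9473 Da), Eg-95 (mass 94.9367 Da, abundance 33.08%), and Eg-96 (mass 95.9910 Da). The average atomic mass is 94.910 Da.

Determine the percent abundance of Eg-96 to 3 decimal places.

31.091%

Let x and y be the fractions of Eg-94 and Eg-96. Then x + y = 1 − 0.3308 = 0.6692 and 93.9473x + 95.9910y = 94.910 − 0.3308×94.9367 = 63.50493964.
Substituting: 93.9473x + 95.9910(0.6692 − x) = 63.50493964
(93.9473 − 95.9910)x = -0.73223756  ⇒  x = 0.35829, y = 0.31091
Eg-94: 35.829%, Eg-96: 31.091%.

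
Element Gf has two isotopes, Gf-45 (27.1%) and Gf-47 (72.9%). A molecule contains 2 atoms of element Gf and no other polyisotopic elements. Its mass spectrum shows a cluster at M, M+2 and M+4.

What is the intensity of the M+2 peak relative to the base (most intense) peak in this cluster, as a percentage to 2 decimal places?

(0.271 + 0.729)^2 gives M 0.0734, M+2 0.3951, M+4 0.5314; the largest is M+4.
P(M+4) = C(2,2) × 0.271^0 × 0.729^2 = 1 × 1.0000 × 0.531441 = 0.531441 (base)
P(M+2) = C(2,1) × 0.271^1 × 0.729^1 = 2 × 0.2710 × 0.7290 = 0.395118
Relative intensity = 0.395118 / 0.531441 × 100 = 74.35

74.35%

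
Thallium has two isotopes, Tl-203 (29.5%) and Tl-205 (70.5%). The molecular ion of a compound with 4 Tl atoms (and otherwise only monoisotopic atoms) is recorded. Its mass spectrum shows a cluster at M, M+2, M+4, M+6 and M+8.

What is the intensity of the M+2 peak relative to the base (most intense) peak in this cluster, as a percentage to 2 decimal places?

Binomial terms of (0.295 + 0.705)^4: M 0.0076, M+2 0.0724, M+4 0.2595, M+6 0.4135, M+8 0.2470 → M+6 is the base peak.
P(M+6) = C(4,3) × 0.295^1 × 0.705^3 = 4 × 0.2950 × 0.35040263 = 0.413475 (base)
P(M+2) = C(4,1) × 0.295^3 × 0.705^1 = 4 × 0.02567237 × 0.7050 = 0.072396
Relative intensity = 0.072396 / 0.413475 × 100 = 17.51

17.51%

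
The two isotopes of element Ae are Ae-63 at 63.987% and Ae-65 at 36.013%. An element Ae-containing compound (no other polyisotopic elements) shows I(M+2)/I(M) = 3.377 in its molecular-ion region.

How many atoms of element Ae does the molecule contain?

6

The M+2/M ratio from n Ae atoms is n · q/p = n · 0.36013/0.63987.
n = 3.377 × 0.63987/0.36013 = 6.00 ≈ 6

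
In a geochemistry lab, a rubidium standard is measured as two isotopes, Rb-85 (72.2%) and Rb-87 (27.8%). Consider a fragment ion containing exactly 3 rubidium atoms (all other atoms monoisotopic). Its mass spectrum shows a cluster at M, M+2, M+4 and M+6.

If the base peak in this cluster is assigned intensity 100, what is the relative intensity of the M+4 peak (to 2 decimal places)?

(0.722 + 0.278)^3 gives M 0.3764, M+2 0.4348, M+4 0.1674, M+6 0.0215; the largest is M+2.
P(M+2) = C(3,1) × 0.722^2 × 0.278^1 = 3 × 0.521284 × 0.2780 = 0.434751 (base)
P(M+4) = C(3,2) × 0.722^1 × 0.278^2 = 3 × 0.7220 × 0.077284 = 0.167397
Relative intensity = 0.167397 / 0.434751 × 100 = 38.50

38.50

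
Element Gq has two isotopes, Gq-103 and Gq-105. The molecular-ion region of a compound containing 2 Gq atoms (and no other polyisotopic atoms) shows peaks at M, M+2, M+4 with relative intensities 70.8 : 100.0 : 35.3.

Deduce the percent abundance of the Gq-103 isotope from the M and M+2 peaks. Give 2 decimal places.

Let p = fractional abundance of Gq-103. I(M+2)/I(M) = [C(2,1)·p^1·(1−p)] / p^2 = 2·(1−p)/p = 100.0/70.8 = 1.4124
(1−p)/p = 1.4124/2 = 0.7062  ⇒  p = 1/(1 + 0.7062) = 0.5861
Gq-103: 58.61%, Gq-105: 41.39%.

58.61%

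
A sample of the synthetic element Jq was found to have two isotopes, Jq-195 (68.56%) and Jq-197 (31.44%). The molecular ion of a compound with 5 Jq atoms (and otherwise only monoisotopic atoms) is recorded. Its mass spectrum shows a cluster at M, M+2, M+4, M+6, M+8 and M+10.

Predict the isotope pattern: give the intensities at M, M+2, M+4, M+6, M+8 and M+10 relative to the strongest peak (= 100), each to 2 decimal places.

43.61 : 100.00 : 91.72 : 42.06 : 9.64 : 0.88

The 5 Jq atoms are independent, so intensities follow the terms of (0.6856 + 0.3144)^5.
P(M) = 0.6856^5 = 0.151480
P(M+2) = 5 × 0.6856^4 × 0.3144^1 = 0.347325
P(M+4) = 10 × 0.6856^3 × 0.3144^2 = 0.318550
P(M+6) = 10 × 0.6856^2 × 0.3144^3 = 0.146079
P(M+8) = 5 × 0.6856^1 × 0.3144^4 = 0.033494
P(M+10) = 0.3144^5 = 0.003072
The M+2 peak is largest (0.347325); scaling to 100 gives 43.61 : 100.00 : 91.72 : 42.06 : 9.64 : 0.88.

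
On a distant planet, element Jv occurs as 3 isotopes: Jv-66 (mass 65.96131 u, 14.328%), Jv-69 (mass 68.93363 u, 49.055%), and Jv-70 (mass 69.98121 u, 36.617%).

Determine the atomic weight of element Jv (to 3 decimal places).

68.891 u

The abundance-weighted mean is 0.14328 × 65.96131 + 0.49055 × 68.93363 + 0.36617 × 69.98121
= 9.450936 + 33.815392 + 25.625020 = 68.891348 u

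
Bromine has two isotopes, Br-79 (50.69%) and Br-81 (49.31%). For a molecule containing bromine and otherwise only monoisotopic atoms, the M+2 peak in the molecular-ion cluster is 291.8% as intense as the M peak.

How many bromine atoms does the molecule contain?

For n independent Br atoms, I(M+2)/I(M) = n · (abundance Br-81) / (abundance Br-79) = n · 0.4931/0.5069.
n = 2.918 × 0.5069/0.4931 = 3.00 ≈ 3

3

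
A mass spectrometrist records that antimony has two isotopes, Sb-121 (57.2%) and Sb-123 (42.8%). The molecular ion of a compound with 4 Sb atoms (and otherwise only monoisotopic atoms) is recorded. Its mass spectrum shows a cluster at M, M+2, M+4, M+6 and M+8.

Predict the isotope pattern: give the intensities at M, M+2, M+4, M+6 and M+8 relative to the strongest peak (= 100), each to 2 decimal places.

29.77 : 89.10 : 100.00 : 49.88 : 9.33

Each Sb atom is independently Sb-121 (p = 0.572) or Sb-123 (q = 0.428); the cluster is the binomial expansion (p + q)^4.
P(M) = 0.572^4 = 0.107049
P(M+2) = 4 × 0.572^3 × 0.428^1 = 0.320400
P(M+4) = 6 × 0.572^2 × 0.428^2 = 0.359609
P(M+6) = 4 × 0.572^1 × 0.428^3 = 0.179385
P(M+8) = 0.428^4 = 0.033556
The M+4 peak is largest (0.359609); scaling to 100 gives 29.77 : 89.10 : 100.00 : 49.88 : 9.33.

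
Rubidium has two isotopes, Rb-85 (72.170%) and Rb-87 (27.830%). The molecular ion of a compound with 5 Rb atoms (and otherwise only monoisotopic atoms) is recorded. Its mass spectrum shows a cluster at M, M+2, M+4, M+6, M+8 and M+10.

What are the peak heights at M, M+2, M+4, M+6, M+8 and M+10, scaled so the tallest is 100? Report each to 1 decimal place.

The 5 Rb atoms are independent, so intensities follow the terms of (0.72170 + 0.27830)^5.
P(M) = 0.72170^5 = 0.195787
P(M+2) = 5 × 0.72170^4 × 0.27830^1 = 0.377494
P(M+4) = 10 × 0.72170^3 × 0.27830^2 = 0.291136
P(M+6) = 10 × 0.72170^2 × 0.27830^3 = 0.112267
P(M+8) = 5 × 0.72170^1 × 0.27830^4 = 0.021646
P(M+10) = 0.27830^5 = 0.001669
The M+2 peak is largest (0.377494); scaling to 100 gives 51.9 : 100.0 : 77.1 : 29.7 : 5.7 : 0.4.

51.9 : 100.0 : 77.1 : 29.7 : 5.7 : 0.4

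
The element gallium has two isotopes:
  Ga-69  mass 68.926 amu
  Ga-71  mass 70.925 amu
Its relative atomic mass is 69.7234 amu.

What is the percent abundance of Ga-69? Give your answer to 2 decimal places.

With x = fraction of Ga-69 (so Ga-71 is 1 − x):
68.926·x + 70.925·(1 − x) = 69.7234
(68.926 − 70.925)·x = 69.7234 − 70.925
x = -1.2016 / -1.999 = 0.60110 → 60.11% Ga-69, 39.89% Ga-71.

60.11%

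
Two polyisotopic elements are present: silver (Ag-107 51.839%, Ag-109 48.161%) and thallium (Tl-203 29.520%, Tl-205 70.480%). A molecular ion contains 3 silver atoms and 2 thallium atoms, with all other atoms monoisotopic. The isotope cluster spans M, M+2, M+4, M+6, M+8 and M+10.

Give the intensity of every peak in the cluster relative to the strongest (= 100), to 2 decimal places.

Silver pattern (n=3): 0.13930601 : 0.38826655 : 0.36071887 : 0.11170857
Thallium pattern (n=2): 0.08714304 : 0.41611392 : 0.49674304
Convolve the two distributions (both contribute in 2-u steps):
  M: 0.13930601×0.08714304 = 0.012140
  M+2: 0.13930601×0.41611392 + 0.38826655×0.08714304 = 0.091802
  M+4: 0.13930601×0.49674304 + 0.38826655×0.41611392 + 0.36071887×0.08714304 = 0.262197
  M+6: 0.38826655×0.49674304 + 0.36071887×0.41611392 + 0.11170857×0.08714304 = 0.352703
  M+8: 0.36071887×0.49674304 + 0.11170857×0.41611392 = 0.225668
  M+10: 0.11170857×0.49674304 = 0.055490
Scale to base peak (0.352703) = 100: 3.44 : 26.03 : 74.34 : 100.00 : 63.98 : 15.73

3.44 : 26.03 : 74.34 : 100.00 : 63.98 : 15.73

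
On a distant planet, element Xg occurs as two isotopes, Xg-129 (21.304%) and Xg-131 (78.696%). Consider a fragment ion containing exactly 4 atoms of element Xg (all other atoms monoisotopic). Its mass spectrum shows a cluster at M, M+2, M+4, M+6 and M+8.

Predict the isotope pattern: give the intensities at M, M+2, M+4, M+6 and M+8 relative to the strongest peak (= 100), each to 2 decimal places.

0.50 : 7.33 : 40.61 : 100.00 : 92.35

The 4 Xg atoms are independent, so intensities follow the terms of (0.21304 + 0.78696)^4.
P(M) = 0.21304^4 = 0.002060
P(M+2) = 4 × 0.21304^3 × 0.78696^1 = 0.030437
P(M+4) = 6 × 0.21304^2 × 0.78696^2 = 0.168647
P(M+6) = 4 × 0.21304^1 × 0.78696^3 = 0.415316
P(M+8) = 0.78696^4 = 0.383540
The M+6 peak is largest (0.415316); scaling to 100 gives 0.50 : 7.33 : 40.61 : 100.00 : 92.35.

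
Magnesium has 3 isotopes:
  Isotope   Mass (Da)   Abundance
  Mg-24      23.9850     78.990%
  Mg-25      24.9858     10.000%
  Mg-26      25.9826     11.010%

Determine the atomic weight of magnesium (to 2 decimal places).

Ar = Σ fᵢ·mᵢ = 0.78990 × 23.9850 + 0.10000 × 24.9858 + 0.11010 × 25.9826
= 18.94575 + 2.49858 + 2.86068 = 24.30501 Da

24.31 Da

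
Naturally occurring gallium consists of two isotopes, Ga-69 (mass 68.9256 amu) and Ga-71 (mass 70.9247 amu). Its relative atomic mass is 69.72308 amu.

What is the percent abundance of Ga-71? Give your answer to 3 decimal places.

Writing the weighted mean with unknown fraction x of Ga-69:
68.9256·x + 70.9247·(1 − x) = 69.72308
(68.9256 − 70.9247)·x = 69.72308 − 70.9247
x = -1.20162 / -1.9991 = 0.60108 → 60.108% Ga-69, 39.892% Ga-71.

39.892%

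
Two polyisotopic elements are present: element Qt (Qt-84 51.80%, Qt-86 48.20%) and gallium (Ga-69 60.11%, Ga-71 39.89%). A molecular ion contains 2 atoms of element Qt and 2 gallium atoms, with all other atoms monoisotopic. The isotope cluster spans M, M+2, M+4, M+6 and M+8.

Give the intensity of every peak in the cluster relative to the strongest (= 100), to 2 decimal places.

Element Qt pattern (n=2): 0.268324 : 0.499352 : 0.232324
Gallium pattern (n=2): 0.36132121 : 0.47955758 : 0.15912121
Convolve the two distributions (both contribute in 2-u steps):
  M: 0.268324×0.36132121 = 0.096951
  M+2: 0.268324×0.47955758 + 0.499352×0.36132121 = 0.309103
  M+4: 0.268324×0.15912121 + 0.499352×0.47955758 + 0.232324×0.36132121 = 0.366108
  M+6: 0.499352×0.15912121 + 0.232324×0.47955758 = 0.190870
  M+8: 0.232324×0.15912121 = 0.036968
Scale to base peak (0.366108) = 100: 26.48 : 84.43 : 100.00 : 52.13 : 10.10

26.48 : 84.43 : 100.00 : 52.13 : 10.10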